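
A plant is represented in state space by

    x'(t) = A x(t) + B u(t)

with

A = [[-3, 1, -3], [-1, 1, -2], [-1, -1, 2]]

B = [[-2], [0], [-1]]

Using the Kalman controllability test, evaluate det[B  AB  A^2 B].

AB = [[9], [4], [0]]
A^2B = [[-23], [-5], [-13]]
Controllability matrix C = [B  AB  A^2B] = [[-2, 9, -23], [0, 4, -5], [-1, 0, -13]]
Expanding along the first row, det(C) = (-2)·(4·(-13) - (-5)·0) - 9·(0·(-13) - (-5)·(-1)) + (-23)·(0·0 - 4·(-1)) = (-2)·(-52) - 9·(-5) + (-23)·4 = 57
Since det(C) ≠ 0, rank(C) = 3 and the system is completely controllable.

57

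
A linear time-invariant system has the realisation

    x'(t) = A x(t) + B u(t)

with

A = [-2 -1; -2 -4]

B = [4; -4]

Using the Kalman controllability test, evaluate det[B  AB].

16

AB = [[-4], [8]]
Controllability matrix C = [B  AB] = [[4, -4], [-4, 8]]
det(C) = 4·8 - (-4)·(-4) = 32 - 16 = 16
Since det(C) ≠ 0, rank(C) = 2 and the system is completely controllable.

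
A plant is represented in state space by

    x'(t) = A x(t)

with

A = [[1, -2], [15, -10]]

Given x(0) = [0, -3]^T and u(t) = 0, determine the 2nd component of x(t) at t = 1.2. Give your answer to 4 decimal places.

0.0788

det(sI - A) = s^2 - (tr A)s + det A, with tr A = 1 + (-10) = -9 and det A = 1·(-10) - (-2)·15 = -10 - (-30) = 20.
So p(s) = det(sI - A) = s^2 + 9s + 20.
Factor s^2 + 9s + 20: two numbers with sum -9 and product 20 are -4 and -5, so s^2 + 9s + 20 = (s + 4)(s + 5).
Hence p(s) = (s + 4) (s + 5), with roots -5, -4.
The eigenvalues -5, -4 are distinct and real, so A is diagonalisable and x(t) = e^{At} x(0) = V diag(e^{λ_i t}) V^{-1} x(0), where the columns of V are the eigenvectors.
λ = -5: A - (-5)I = [[6, -2], [15, -5]]. Row 1 gives 6·v1 + (-2)·v2 = 0, so take v_1 = [1, 3]^T.
λ = -4: A - (-4)I = [[5, -2], [15, -6]]. Row 1 gives 5·v1 + (-2)·v2 = 0, so take v_2 = [2, 5]^T.
V = [v_1 v_2] = [[1, 2], [3, 5]] has det V = -1, so V^{-1} = adj(V)/det V = [[-5, 2], [3, -1]].
Modal coordinates z(0) = V^{-1} x(0): (-5)·0 + 2·(-3) = -6; 3·0 + (-1)·(-3) = 3; so z(0) = [-6, 3]^T.
x_2(t) = Σ_i (v_i)_2 · z_i(0) · e^{λ_i t} (row 2 of V times the modal terms).
x_2(1.2) = 3·(-6)·e^{-5·1.2} + 5·3·e^{-4·1.2} = (-18)·0.002479 + 15·0.008230 = 0.0788.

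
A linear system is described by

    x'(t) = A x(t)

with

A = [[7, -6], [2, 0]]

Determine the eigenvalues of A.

det(sI - A) = s^2 - (tr A)s + det A, with tr A = 7 + 0 = 7 and det A = 7·0 - (-6)·2 = 0 - (-12) = 12.
So p(s) = det(sI - A) = s^2 - 7s + 12.
Factor s^2 - 7s + 12: two numbers with sum 7 and product 12 are 4 and 3, so s^2 - 7s + 12 = (s - 4)(s - 3).
Hence p(s) = (s - 4) (s - 3), with roots 3, 4.
At least one eigenvalue has non-negative real part, so the system is not asymptotically stable.

3, 4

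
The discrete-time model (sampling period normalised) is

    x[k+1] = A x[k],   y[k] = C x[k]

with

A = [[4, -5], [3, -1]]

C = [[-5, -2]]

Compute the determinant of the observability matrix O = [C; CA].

CA = [[-26, 27]]
Observability matrix O = [C; CA] = [[-5, -2], [-26, 27]]
det(O) = (-5)·27 - (-2)·(-26) = -135 - 52 = -187
Since det(O) ≠ 0, rank(O) = 2 and the system is completely observable.

-187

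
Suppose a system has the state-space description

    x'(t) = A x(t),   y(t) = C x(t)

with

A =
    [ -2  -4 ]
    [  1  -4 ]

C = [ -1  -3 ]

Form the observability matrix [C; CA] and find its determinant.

CA = [[-1, 16]]
Observability matrix O = [C; CA] = [[-1, -3], [-1, 16]]
det(O) = (-1)·16 - (-3)·(-1) = -16 - 3 = -19
Since det(O) ≠ 0, rank(O) = 2 and the system is completely observable.

-19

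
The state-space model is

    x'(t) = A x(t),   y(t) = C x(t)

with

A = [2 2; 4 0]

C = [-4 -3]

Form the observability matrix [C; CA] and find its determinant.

-28

CA = [[-20, -8]]
Observability matrix O = [C; CA] = [[-4, -3], [-20, -8]]
det(O) = (-4)·(-8) - (-3)·(-20) = 32 - 60 = -28
Since det(O) ≠ 0, rank(O) = 2 and the system is completely observable.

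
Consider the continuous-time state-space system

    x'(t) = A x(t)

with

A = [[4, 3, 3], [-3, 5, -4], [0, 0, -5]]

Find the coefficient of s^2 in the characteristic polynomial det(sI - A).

-4

Expand det(sI - A) for the 3×3 matrix.
p(s) = s^3 - 4s^2 - 16s + 145.
(Check: constant term = det(-A) = (-1)^3 det A = 145; coefficient of s^2 = -tr A = -4.)
The coefficient of s^2 is -4.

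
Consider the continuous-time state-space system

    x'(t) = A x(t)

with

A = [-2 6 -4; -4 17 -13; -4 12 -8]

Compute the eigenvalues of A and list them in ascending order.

det(sI - A) = s^3 - (tr A)s^2 + (M11 + M22 + M33)s - det A, where Mii is the 2×2 principal minor of A obtained by deleting row i and column i.
tr A = (-2) + 17 + (-8) = 7; M11 = 17·(-8) - (-13)·12 = -136 - (-156) = 20; M22 = (-2)·(-8) - (-4)·(-4) = 16 - 16 = 0; M33 = (-2)·17 - 6·(-4) = -34 - (-24) = -10; sum of minors = 10.
det A = (-2)·(17·(-8) - (-13)·12) - 6·((-4)·(-8) - (-13)·(-4)) + (-4)·((-4)·12 - 17·(-4)) = (-2)·20 - 6·(-20) + (-4)·20 = 0.
So p(s) = det(sI - A) = s^3 - 7s^2 + 10s.
The constant term is 0, so p(s) = s(s^2 - 7s + 10).
Factor s^2 - 7s + 10: two numbers with sum 7 and product 10 are 5 and 2, so s^2 - 7s + 10 = (s - 5)(s - 2).
Hence p(s) = s (s - 5) (s - 2), with roots 0, 2, 5.
At least one eigenvalue has non-negative real part, so the system is not asymptotically stable.

0, 2, 5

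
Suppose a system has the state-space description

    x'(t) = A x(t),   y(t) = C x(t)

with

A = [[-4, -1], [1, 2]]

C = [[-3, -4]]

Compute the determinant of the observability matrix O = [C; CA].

47

CA = [[8, -5]]
Observability matrix O = [C; CA] = [[-3, -4], [8, -5]]
det(O) = (-3)·(-5) - (-4)·8 = 15 - (-32) = 47
Since det(O) ≠ 0, rank(O) = 2 and the system is completely observable.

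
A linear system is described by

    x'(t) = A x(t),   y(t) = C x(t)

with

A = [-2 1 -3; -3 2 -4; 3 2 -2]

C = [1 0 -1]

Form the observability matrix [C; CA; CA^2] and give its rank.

CA = [[-5, -1, -1]]
CA^2 = [[10, -9, 21]]
Observability matrix O = [C; CA; CA^2] = [[1, 0, -1], [-5, -1, -1], [10, -9, 21]]
det(O) = 1·((-1)·21 - (-1)·(-9)) - 0·((-5)·21 - (-1)·10) + (-1)·((-5)·(-9) - (-1)·10) = 1·(-30) - 0·(-95) + (-1)·55 = -85 ≠ 0, so rank(O) = 3.
rank(O) = 3 = n, so the pair (A, C) is completely observable.

3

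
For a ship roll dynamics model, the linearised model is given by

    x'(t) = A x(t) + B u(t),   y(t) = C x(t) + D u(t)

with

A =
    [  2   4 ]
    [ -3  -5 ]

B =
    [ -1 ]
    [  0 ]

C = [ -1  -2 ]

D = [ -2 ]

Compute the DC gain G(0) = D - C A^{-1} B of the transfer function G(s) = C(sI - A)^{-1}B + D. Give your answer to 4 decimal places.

-2.5000

G(0) = C(-A)^{-1}B + D = -C A^{-1} B + D.
det A = 2, so A^{-1} = (1/2)·adj(A) = [[-5/2, -2], [3/2, 1]]
A^{-1} B = [5/2, -3/2]^T
C A^{-1} B = 1/2
G(0) = D - C A^{-1} B = -2 - (1/2) = -5/2 ≈ -2.5000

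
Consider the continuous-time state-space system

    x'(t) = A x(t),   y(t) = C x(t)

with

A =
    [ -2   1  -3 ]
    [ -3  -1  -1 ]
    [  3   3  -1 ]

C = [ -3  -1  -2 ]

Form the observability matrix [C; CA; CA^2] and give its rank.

CA = [[3, -8, 12]]
CA^2 = [[54, 47, -13]]
Observability matrix O = [C; CA; CA^2] = [[-3, -1, -2], [3, -8, 12], [54, 47, -13]]
det(O) = (-3)·((-8)·(-13) - 12·47) - (-1)·(3·(-13) - 12·54) + (-2)·(3·47 - (-8)·54) = (-3)·(-460) - (-1)·(-687) + (-2)·573 = -453 ≠ 0, so rank(O) = 3.
rank(O) = 3 = n, so the pair (A, C) is completely observable.

3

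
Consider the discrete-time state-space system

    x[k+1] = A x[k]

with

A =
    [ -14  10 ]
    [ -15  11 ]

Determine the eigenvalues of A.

det(zI - A) = z^2 - (tr A)z + det A, with tr A = (-14) + 11 = -3 and det A = (-14)·11 - 10·(-15) = -154 - (-150) = -4.
So p(z) = det(zI - A) = z^2 + 3z - 4.
Factor z^2 + 3z - 4: two numbers with sum -3 and product -4 are 1 and -4, so z^2 + 3z - 4 = (z - 1)(z + 4).
Hence p(z) = (z - 1) (z + 4), with roots -4, 1.

-4, 1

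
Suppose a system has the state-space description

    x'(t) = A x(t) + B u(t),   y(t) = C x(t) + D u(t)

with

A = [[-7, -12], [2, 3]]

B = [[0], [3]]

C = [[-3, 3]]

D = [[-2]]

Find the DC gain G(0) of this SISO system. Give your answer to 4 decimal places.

55.0000

G(0) = C(-A)^{-1}B + D = -C A^{-1} B + D.
det A = 3, so A^{-1} = (1/3)·adj(A) = [[1, 4], [-2/3, -7/3]]
A^{-1} B = [12, -7]^T
C A^{-1} B = -57
G(0) = D - C A^{-1} B = -2 - (-57) = 55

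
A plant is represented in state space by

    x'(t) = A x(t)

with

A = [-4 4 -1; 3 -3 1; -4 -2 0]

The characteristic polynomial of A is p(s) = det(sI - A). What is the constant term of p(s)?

Expand det(sI - A) for the 3×3 matrix.
p(s) = s^3 + 7s^2 - 2s + 6.
(Check: constant term = det(-A) = (-1)^3 det A = 6; coefficient of s^2 = -tr A = 7.)
The constant term is 6.

6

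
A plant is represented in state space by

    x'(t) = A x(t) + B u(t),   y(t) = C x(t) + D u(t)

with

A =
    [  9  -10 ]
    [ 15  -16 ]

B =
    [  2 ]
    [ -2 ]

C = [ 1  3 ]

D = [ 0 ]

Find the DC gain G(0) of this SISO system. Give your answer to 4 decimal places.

G(0) = C(-A)^{-1}B + D = -C A^{-1} B + D.
det A = 6, so A^{-1} = (1/6)·adj(A) = [[-8/3, 5/3], [-5/2, 3/2]]
A^{-1} B = [-26/3, -8]^T
C A^{-1} B = -98/3
G(0) = D - C A^{-1} B = 0 - (-98/3) = 98/3 ≈ 32.6667

32.6667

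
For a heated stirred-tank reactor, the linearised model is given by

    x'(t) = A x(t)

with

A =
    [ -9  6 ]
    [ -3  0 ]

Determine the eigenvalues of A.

det(sI - A) = s^2 - (tr A)s + det A, with tr A = (-9) + 0 = -9 and det A = (-9)·0 - 6·(-3) = 0 - (-18) = 18.
So p(s) = det(sI - A) = s^2 + 9s + 18.
Factor s^2 + 9s + 18: two numbers with sum -9 and product 18 are -3 and -6, so s^2 + 9s + 18 = (s + 3)(s + 6).
Hence p(s) = (s + 3) (s + 6), with roots -6, -3.
All eigenvalues have negative real part, so the system is asymptotically stable.

-6, -3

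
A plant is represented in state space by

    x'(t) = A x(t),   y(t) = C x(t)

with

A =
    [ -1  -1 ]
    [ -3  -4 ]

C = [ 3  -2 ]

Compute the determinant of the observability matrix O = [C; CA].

21

CA = [[3, 5]]
Observability matrix O = [C; CA] = [[3, -2], [3, 5]]
det(O) = 3·5 - (-2)·3 = 15 - (-6) = 21
Since det(O) ≠ 0, rank(O) = 2 and the system is completely observable.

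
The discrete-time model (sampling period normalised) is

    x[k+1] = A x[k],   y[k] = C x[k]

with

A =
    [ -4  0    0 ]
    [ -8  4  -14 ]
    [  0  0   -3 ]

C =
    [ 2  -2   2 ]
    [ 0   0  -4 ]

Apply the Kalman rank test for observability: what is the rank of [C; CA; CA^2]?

CA = [[8, -8, 22], [0, 0, 12]]
CA^2 = [[32, -32, 46], [0, 0, -36]]
Observability matrix O = [C; CA; CA^2] = [[2, -2, 2], [0, 0, -4], [8, -8, 22], [0, 0, 12], [32, -32, 46], [0, 0, -36]]
The columns c1, c2, c3 of O are linearly dependent: c1 + c2 = 0 (check each entry), so rank(O) ≤ 2.
The 2×2 minor from rows 1, 2, columns 1, 3 is 2·(-4) - 2·0 = -8 - 0 = -8 ≠ 0, so rank(O) = 2.
rank(O) = 2 < n = 3, so the pair (A, C) is not completely observable.

2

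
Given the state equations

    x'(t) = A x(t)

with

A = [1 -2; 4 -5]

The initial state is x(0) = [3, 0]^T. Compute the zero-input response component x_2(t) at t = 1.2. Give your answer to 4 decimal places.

1.6432

det(sI - A) = s^2 - (tr A)s + det A, with tr A = 1 + (-5) = -4 and det A = 1·(-5) - (-2)·4 = -5 - (-8) = 3.
So p(s) = det(sI - A) = s^2 + 4s + 3.
Factor s^2 + 4s + 3: two numbers with sum -4 and product 3 are -1 and -3, so s^2 + 4s + 3 = (s + 1)(s + 3).
Hence p(s) = (s + 1) (s + 3), with roots -3, -1.
The eigenvalues -3, -1 are distinct and real, so A is diagonalisable and x(t) = e^{At} x(0) = V diag(e^{λ_i t}) V^{-1} x(0), where the columns of V are the eigenvectors.
λ = -3: A - (-3)I = [[4, -2], [4, -2]]. Row 1 gives 4·v1 + (-2)·v2 = 0, so take v_1 = [1, 2]^T.
λ = -1: A - (-1)I = [[2, -2], [4, -4]]. Row 1 gives 2·v1 + (-2)·v2 = 0, so take v_2 = [1, 1]^T.
V = [v_1 v_2] = [[1, 1], [2, 1]] has det V = -1, so V^{-1} = adj(V)/det V = [[-1, 1], [2, -1]].
Modal coordinates z(0) = V^{-1} x(0): (-1)·3 + 1·0 = -3; 2·3 + (-1)·0 = 6; so z(0) = [-3, 6]^T.
x_2(t) = Σ_i (v_i)_2 · z_i(0) · e^{λ_i t} (row 2 of V times the modal terms).
x_2(1.2) = 2·(-3)·e^{-3·1.2} + 1·6·e^{-1·1.2} = (-6)·0.027324 + 6·0.301194 = 1.6432.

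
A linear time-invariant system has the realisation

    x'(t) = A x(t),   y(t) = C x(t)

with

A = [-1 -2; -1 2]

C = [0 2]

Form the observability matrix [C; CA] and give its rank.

CA = [[-2, 4]]
Observability matrix O = [C; CA] = [[0, 2], [-2, 4]]
det(O) = 0·4 - 2·(-2) = 0 - (-4) = 4 ≠ 0, so rank(O) = 2.
rank(O) = 2 = n, so the pair (A, C) is completely observable.

2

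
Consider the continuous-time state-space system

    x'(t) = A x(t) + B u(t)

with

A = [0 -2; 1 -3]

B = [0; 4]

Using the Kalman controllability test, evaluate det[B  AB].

32

AB = [[-8], [-12]]
Controllability matrix C = [B  AB] = [[0, -8], [4, -12]]
det(C) = 0·(-12) - (-8)·4 = 0 - (-32) = 32
Since det(C) ≠ 0, rank(C) = 2 and the system is completely controllable.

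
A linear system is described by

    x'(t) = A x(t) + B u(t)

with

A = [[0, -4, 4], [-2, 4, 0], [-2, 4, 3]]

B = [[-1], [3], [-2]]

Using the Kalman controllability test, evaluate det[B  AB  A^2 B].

8880

AB = [[-20], [14], [8]]
A^2B = [[-24], [96], [120]]
Controllability matrix C = [B  AB  A^2B] = [[-1, -20, -24], [3, 14, 96], [-2, 8, 120]]
Expanding along the first row, det(C) = (-1)·(14·120 - 96·8) - (-20)·(3·120 - 96·(-2)) + (-24)·(3·8 - 14·(-2)) = (-1)·912 - (-20)·552 + (-24)·52 = 8880
Since det(C) ≠ 0, rank(C) = 3 and the system is completely controllable.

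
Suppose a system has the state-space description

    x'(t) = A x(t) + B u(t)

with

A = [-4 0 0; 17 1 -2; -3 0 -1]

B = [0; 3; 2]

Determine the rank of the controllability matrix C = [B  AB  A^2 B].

AB = [[0], [-1], [-2]]
A^2B = [[0], [3], [2]]
Controllability matrix C = [B  AB  A^2B] = [[0, 0, 0], [3, -1, 3], [2, -2, 2]]
Row 1 of C is identically zero, so rank(C) ≤ 2.
The 2×2 minor from rows 2, 3, columns 1, 2 is 3·(-2) - (-1)·2 = -6 - (-2) = -4 ≠ 0, so rank(C) = 2.
rank(C) = 2 < n = 3, so the pair (A, B) is not completely controllable.

2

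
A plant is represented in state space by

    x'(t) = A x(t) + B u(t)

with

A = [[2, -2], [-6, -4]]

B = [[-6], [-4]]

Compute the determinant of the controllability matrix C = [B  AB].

AB = [[-4], [52]]
Controllability matrix C = [B  AB] = [[-6, -4], [-4, 52]]
det(C) = (-6)·52 - (-4)·(-4) = -312 - 16 = -328
Since det(C) ≠ 0, rank(C) = 2 and the system is completely controllable.

-328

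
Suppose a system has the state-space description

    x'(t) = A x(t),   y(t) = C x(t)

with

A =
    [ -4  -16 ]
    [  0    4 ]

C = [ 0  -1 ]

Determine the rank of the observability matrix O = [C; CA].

1

CA = [[0, -4]]
Observability matrix O = [C; CA] = [[0, -1], [0, -4]]
Every row of O is a scalar multiple of row 1 = [0, -1] (multipliers 1, 4), so the rows span a one-dimensional space.
O ≠ 0, hence rank(O) = 1.
rank(O) = 1 < n = 2, so the pair (A, C) is not completely observable.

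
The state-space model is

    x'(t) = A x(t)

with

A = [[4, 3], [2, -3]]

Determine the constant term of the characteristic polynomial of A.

-18

For a 2×2 matrix, det(sI - A) = s^2 - (tr A)s + det A.
tr A = 1, det A = -18.
So p(s) = s^2 - s - 18.
The constant term is -18.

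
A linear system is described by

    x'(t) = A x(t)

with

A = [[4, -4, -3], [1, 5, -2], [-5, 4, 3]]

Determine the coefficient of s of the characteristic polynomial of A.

Expand det(sI - A) for the 3×3 matrix.
p(s) = s^3 - 12s^2 + 44s + 23.
(Check: constant term = det(-A) = (-1)^3 det A = 23; coefficient of s^2 = -tr A = -12.)
The coefficient of s is 44.

44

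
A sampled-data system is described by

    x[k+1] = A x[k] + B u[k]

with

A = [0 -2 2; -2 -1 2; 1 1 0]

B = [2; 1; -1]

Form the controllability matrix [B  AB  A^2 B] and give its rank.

3

AB = [[-4], [-7], [3]]
A^2B = [[20], [21], [-11]]
Controllability matrix C = [B  AB  A^2B] = [[2, -4, 20], [1, -7, 21], [-1, 3, -11]]
det(C) = 2·((-7)·(-11) - 21·3) - (-4)·(1·(-11) - 21·(-1)) + 20·(1·3 - (-7)·(-1)) = 2·14 - (-4)·10 + 20·(-4) = -12 ≠ 0, so rank(C) = 3.
rank(C) = 3 = n, so the pair (A, B) is completely controllable.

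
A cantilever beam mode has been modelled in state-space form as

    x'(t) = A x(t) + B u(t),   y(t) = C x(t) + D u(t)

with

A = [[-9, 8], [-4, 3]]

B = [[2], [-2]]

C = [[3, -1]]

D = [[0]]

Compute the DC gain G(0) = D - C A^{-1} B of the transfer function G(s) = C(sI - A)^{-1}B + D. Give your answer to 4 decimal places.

-8.0000

G(0) = C(-A)^{-1}B + D = -C A^{-1} B + D.
det A = 5, so A^{-1} = (1/5)·adj(A) = [[3/5, -8/5], [4/5, -9/5]]
A^{-1} B = [22/5, 26/5]^T
C A^{-1} B = 8
G(0) = D - C A^{-1} B = 0 - (8) = -8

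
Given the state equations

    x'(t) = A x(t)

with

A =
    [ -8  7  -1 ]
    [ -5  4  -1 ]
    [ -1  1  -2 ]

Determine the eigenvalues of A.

det(sI - A) = s^3 - (tr A)s^2 + (M11 + M22 + M33)s - det A, where Mii is the 2×2 principal minor of A obtained by deleting row i and column i.
tr A = (-8) + 4 + (-2) = -6; M11 = 4·(-2) - (-1)·1 = -8 - (-1) = -7; M22 = (-8)·(-2) - (-1)·(-1) = 16 - 1 = 15; M33 = (-8)·4 - 7·(-5) = -32 - (-35) = 3; sum of minors = 11.
det A = (-8)·(4·(-2) - (-1)·1) - 7·((-5)·(-2) - (-1)·(-1)) + (-1)·((-5)·1 - 4·(-1)) = (-8)·(-7) - 7·9 + (-1)·(-1) = -6.
So p(s) = det(sI - A) = s^3 + 6s^2 + 11s + 6.
Rational-root test: any integer root divides 6. Testing small divisors, s = -1 works: p(-1) = -1 + 6 + (-11) + 6 = 0, so (s + 1) is a factor.
Dividing, p(s) = (s + 1)(s^2 + 5s + 6).
Factor s^2 + 5s + 6: two numbers with sum -5 and product 6 are -2 and -3, so s^2 + 5s + 6 = (s + 2)(s + 3).
Hence p(s) = (s + 1) (s + 2) (s + 3), with roots -3, -2, -1.
All eigenvalues have negative real part, so the system is asymptotically stable.

-3, -2, -1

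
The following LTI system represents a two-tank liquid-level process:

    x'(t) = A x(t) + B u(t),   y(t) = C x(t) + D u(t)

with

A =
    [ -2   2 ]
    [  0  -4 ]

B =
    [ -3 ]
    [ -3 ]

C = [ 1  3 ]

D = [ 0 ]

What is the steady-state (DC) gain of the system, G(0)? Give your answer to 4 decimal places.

G(0) = C(-A)^{-1}B + D = -C A^{-1} B + D.
det A = 8, so A^{-1} = (1/8)·adj(A) = [[-1/2, -1/4], [0, -1/4]]
A^{-1} B = [9/4, 3/4]^T
C A^{-1} B = 9/2
G(0) = D - C A^{-1} B = 0 - (9/2) = -9/2 ≈ -4.5000

-4.5000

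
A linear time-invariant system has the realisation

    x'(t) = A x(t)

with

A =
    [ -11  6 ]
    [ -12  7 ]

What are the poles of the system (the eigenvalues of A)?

det(sI - A) = s^2 - (tr A)s + det A, with tr A = (-11) + 7 = -4 and det A = (-11)·7 - 6·(-12) = -77 - (-72) = -5.
So p(s) = det(sI - A) = s^2 + 4s - 5.
Factor s^2 + 4s - 5: two numbers with sum -4 and product -5 are 1 and -5, so s^2 + 4s - 5 = (s - 1)(s + 5).
Hence p(s) = (s - 1) (s + 5), with roots -5, 1.
At least one eigenvalue has non-negative real part, so the system is not asymptotically stable.

-5, 1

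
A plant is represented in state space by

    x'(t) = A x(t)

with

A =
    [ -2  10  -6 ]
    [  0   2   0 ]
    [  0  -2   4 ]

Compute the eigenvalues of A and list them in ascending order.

det(sI - A) = s^3 - (tr A)s^2 + (M11 + M22 + M33)s - det A, where Mii is the 2×2 principal minor of A obtained by deleting row i and column i.
tr A = (-2) + 2 + 4 = 4; M11 = 2·4 - 0·(-2) = 8 - 0 = 8; M22 = (-2)·4 - (-6)·0 = -8 - 0 = -8; M33 = (-2)·2 - 10·0 = -4 - 0 = -4; sum of minors = -4.
det A = (-2)·(2·4 - 0·(-2)) - 10·(0·4 - 0·0) + (-6)·(0·(-2) - 2·0) = (-2)·8 - 10·0 + (-6)·0 = -16.
So p(s) = det(sI - A) = s^3 - 4s^2 - 4s + 16.
Rational-root test: any integer root divides 16. Testing small divisors, s = -2 works: p(-2) = -8 + (-16) + 8 + 16 = 0, so (s + 2) is a factor.
Dividing, p(s) = (s + 2)(s^2 - 6s + 8).
Factor s^2 - 6s + 8: two numbers with sum 6 and product 8 are 4 and 2, so s^2 - 6s + 8 = (s - 4)(s - 2).
Hence p(s) = (s - 4) (s - 2) (s + 2), with roots -2, 2, 4.
At least one eigenvalue has non-negative real part, so the system is not asymptotically stable.

-2, 2, 4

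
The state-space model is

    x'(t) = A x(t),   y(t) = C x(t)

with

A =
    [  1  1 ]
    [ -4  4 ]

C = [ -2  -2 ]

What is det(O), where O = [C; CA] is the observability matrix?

32

CA = [[6, -10]]
Observability matrix O = [C; CA] = [[-2, -2], [6, -10]]
det(O) = (-2)·(-10) - (-2)·6 = 20 - (-12) = 32
Since det(O) ≠ 0, rank(O) = 2 and the system is completely observable.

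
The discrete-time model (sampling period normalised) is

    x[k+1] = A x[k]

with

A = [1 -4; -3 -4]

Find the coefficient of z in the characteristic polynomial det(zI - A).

3

For a 2×2 matrix, det(zI - A) = z^2 - (tr A)z + det A.
tr A = -3, det A = -16.
So p(z) = z^2 + 3z - 16.
The coefficient of z is 3.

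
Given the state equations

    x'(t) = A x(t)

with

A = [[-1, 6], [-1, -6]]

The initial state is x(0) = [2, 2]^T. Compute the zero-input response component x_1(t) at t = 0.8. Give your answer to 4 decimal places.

0.9807

det(sI - A) = s^2 - (tr A)s + det A, with tr A = (-1) + (-6) = -7 and det A = (-1)·(-6) - 6·(-1) = 6 - (-6) = 12.
So p(s) = det(sI - A) = s^2 + 7s + 12.
Factor s^2 + 7s + 12: two numbers with sum -7 and product 12 are -3 and -4, so s^2 + 7s + 12 = (s + 3)(s + 4).
Hence p(s) = (s + 3) (s + 4), with roots -4, -3.
The eigenvalues -4, -3 are distinct and real, so A is diagonalisable and x(t) = e^{At} x(0) = V diag(e^{λ_i t}) V^{-1} x(0), where the columns of V are the eigenvectors.
λ = -4: A - (-4)I = [[3, 6], [-1, -2]]. Row 1 gives 3·v1 + 6·v2 = 0, so take v_1 = [2, -1]^T.
λ = -3: A - (-3)I = [[2, 6], [-1, -3]]. Row 1 gives 2·v1 + 6·v2 = 0, so take v_2 = [-3, 1]^T.
V = [v_1 v_2] = [[2, -3], [-1, 1]] has det V = -1, so V^{-1} = adj(V)/det V = [[-1, -3], [-1, -2]].
Modal coordinates z(0) = V^{-1} x(0): (-1)·2 + (-3)·2 = -8; (-1)·2 + (-2)·2 = -6; so z(0) = [-8, -6]^T.
x_1(t) = Σ_i (v_i)_1 · z_i(0) · e^{λ_i t} (row 1 of V times the modal terms).
x_1(0.8) = 2·(-8)·e^{-4·0.8} + (-3)·(-6)·e^{-3·0.8} = (-16)·0.040762 + 18·0.090718 = 0.9807.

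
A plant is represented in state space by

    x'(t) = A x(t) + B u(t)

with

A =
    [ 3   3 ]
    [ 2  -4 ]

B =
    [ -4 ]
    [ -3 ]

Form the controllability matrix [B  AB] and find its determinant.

AB = [[-21], [4]]
Controllability matrix C = [B  AB] = [[-4, -21], [-3, 4]]
det(C) = (-4)·4 - (-21)·(-3) = -16 - 63 = -79
Since det(C) ≠ 0, rank(C) = 2 and the system is completely controllable.

-79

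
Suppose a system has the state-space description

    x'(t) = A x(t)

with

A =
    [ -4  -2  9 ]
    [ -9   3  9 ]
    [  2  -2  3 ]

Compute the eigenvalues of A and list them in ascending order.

-6, 3, 5

det(sI - A) = s^3 - (tr A)s^2 + (M11 + M22 + M33)s - det A, where Mii is the 2×2 principal minor of A obtained by deleting row i and column i.
tr A = (-4) + 3 + 3 = 2; M11 = 3·3 - 9·(-2) = 9 - (-18) = 27; M22 = (-4)·3 - 9·2 = -12 - 18 = -30; M33 = (-4)·3 - (-2)·(-9) = -12 - 18 = -30; sum of minors = -33.
det A = (-4)·(3·3 - 9·(-2)) - (-2)·((-9)·3 - 9·2) + 9·((-9)·(-2) - 3·2) = (-4)·27 - (-2)·(-45) + 9·12 = -90.
So p(s) = det(sI - A) = s^3 - 2s^2 - 33s + 90.
Rational-root test: any integer root divides 90. Testing small divisors, s = 3 works: p(3) = 27 + (-18) + (-99) + 90 = 0, so (s - 3) is a factor.
Dividing, p(s) = (s - 3)(s^2 + s - 30).
Factor s^2 + s - 30: two numbers with sum -1 and product -30 are 5 and -6, so s^2 + s - 30 = (s - 5)(s + 6).
Hence p(s) = (s - 5) (s - 3) (s + 6), with roots -6, 3, 5.
At least one eigenvalue has non-negative real part, so the system is not asymptotically stable.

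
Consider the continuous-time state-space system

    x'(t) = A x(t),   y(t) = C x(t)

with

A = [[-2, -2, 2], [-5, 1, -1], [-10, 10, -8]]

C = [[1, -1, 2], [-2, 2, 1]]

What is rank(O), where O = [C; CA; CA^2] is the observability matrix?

2

CA = [[-17, 17, -13], [-16, 16, -14]]
CA^2 = [[79, -79, 53], [92, -92, 64]]
Observability matrix O = [C; CA; CA^2] = [[1, -1, 2], [-2, 2, 1], [-17, 17, -13], [-16, 16, -14], [79, -79, 53], [92, -92, 64]]
The columns c1, c2, c3 of O are linearly dependent: c1 + c2 = 0 (check each entry), so rank(O) ≤ 2.
The 2×2 minor from rows 1, 2, columns 1, 3 is 1·1 - 2·(-2) = 1 - (-4) = 5 ≠ 0, so rank(O) = 2.
rank(O) = 2 < n = 3, so the pair (A, C) is not completely observable.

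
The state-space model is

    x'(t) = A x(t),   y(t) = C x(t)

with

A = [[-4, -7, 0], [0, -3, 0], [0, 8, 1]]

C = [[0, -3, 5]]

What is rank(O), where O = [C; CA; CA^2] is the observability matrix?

2

CA = [[0, 49, 5]]
CA^2 = [[0, -107, 5]]
Observability matrix O = [C; CA; CA^2] = [[0, -3, 5], [0, 49, 5], [0, -107, 5]]
Column 1 of O is identically zero, so rank(O) ≤ 2.
The 2×2 minor from rows 1, 2, columns 2, 3 is (-3)·5 - 5·49 = -15 - 245 = -260 ≠ 0, so rank(O) = 2.
rank(O) = 2 < n = 3, so the pair (A, C) is not completely observable.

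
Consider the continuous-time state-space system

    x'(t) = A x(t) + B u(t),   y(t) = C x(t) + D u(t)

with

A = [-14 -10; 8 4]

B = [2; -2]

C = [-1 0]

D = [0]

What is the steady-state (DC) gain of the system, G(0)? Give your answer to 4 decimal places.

G(0) = C(-A)^{-1}B + D = -C A^{-1} B + D.
det A = 24, so A^{-1} = (1/24)·adj(A) = [[1/6, 5/12], [-1/3, -7/12]]
A^{-1} B = [-1/2, 1/2]^T
C A^{-1} B = 1/2
G(0) = D - C A^{-1} B = 0 - (1/2) = -1/2 ≈ -0.5000

-0.5000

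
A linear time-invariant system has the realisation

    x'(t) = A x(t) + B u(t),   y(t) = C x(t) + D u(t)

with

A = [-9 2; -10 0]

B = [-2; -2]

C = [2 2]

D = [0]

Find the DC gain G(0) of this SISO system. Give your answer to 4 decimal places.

G(0) = C(-A)^{-1}B + D = -C A^{-1} B + D.
det A = 20, so A^{-1} = (1/20)·adj(A) = [[0, -1/10], [1/2, -9/20]]
A^{-1} B = [1/5, -1/10]^T
C A^{-1} B = 1/5
G(0) = D - C A^{-1} B = 0 - (1/5) = -1/5 ≈ -0.2000

-0.2000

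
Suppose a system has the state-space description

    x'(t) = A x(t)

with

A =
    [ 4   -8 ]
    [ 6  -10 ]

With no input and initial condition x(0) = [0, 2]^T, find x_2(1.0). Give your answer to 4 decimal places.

-0.6655

det(sI - A) = s^2 - (tr A)s + det A, with tr A = 4 + (-10) = -6 and det A = 4·(-10) - (-8)·6 = -40 - (-48) = 8.
So p(s) = det(sI - A) = s^2 + 6s + 8.
Factor s^2 + 6s + 8: two numbers with sum -6 and product 8 are -2 and -4, so s^2 + 6s + 8 = (s + 2)(s + 4).
Hence p(s) = (s + 2) (s + 4), with roots -4, -2.
The eigenvalues -4, -2 are distinct and real, so A is diagonalisable and x(t) = e^{At} x(0) = V diag(e^{λ_i t}) V^{-1} x(0), where the columns of V are the eigenvectors.
λ = -4: A - (-4)I = [[8, -8], [6, -6]]. Row 1 gives 8·v1 + (-8)·v2 = 0, so take v_1 = [-1, -1]^T.
λ = -2: A - (-2)I = [[6, -8], [6, -8]]. Row 1 gives 6·v1 + (-8)·v2 = 0, so take v_2 = [4, 3]^T.
V = [v_1 v_2] = [[-1, 4], [-1, 3]] has det V = 1, so V^{-1} = adj(V)/det V = [[3, -4], [1, -1]].
Modal coordinates z(0) = V^{-1} x(0): 3·0 + (-4)·2 = -8; 1·0 + (-1)·2 = -2; so z(0) = [-8, -2]^T.
x_2(t) = Σ_i (v_i)_2 · z_i(0) · e^{λ_i t} (row 2 of V times the modal terms).
x_2(1.0) = (-1)·(-8)·e^{-4·1.0} + 3·(-2)·e^{-2·1.0} = 8·0.018316 + (-6)·0.135335 = -0.6655.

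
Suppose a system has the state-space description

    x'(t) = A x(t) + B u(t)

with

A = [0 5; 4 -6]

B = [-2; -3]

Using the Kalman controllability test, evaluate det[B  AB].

AB = [[-15], [10]]
Controllability matrix C = [B  AB] = [[-2, -15], [-3, 10]]
det(C) = (-2)·10 - (-15)·(-3) = -20 - 45 = -65
Since det(C) ≠ 0, rank(C) = 2 and the system is completely controllable.

-65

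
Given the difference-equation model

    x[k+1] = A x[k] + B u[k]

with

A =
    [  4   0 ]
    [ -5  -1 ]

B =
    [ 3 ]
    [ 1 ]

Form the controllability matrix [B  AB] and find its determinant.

-60

AB = [[12], [-16]]
Controllability matrix C = [B  AB] = [[3, 12], [1, -16]]
det(C) = 3·(-16) - 12·1 = -48 - 12 = -60
Since det(C) ≠ 0, rank(C) = 2 and the system is completely controllable.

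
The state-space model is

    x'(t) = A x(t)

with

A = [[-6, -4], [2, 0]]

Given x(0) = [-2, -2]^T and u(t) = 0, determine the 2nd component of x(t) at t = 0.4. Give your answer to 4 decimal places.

-1.8884

det(sI - A) = s^2 - (tr A)s + det A, with tr A = (-6) + 0 = -6 and det A = (-6)·0 - (-4)·2 = 0 - (-8) = 8.
So p(s) = det(sI - A) = s^2 + 6s + 8.
Factor s^2 + 6s + 8: two numbers with sum -6 and product 8 are -2 and -4, so s^2 + 6s + 8 = (s + 2)(s + 4).
Hence p(s) = (s + 2) (s + 4), with roots -4, -2.
The eigenvalues -4, -2 are distinct and real, so A is diagonalisable and x(t) = e^{At} x(0) = V diag(e^{λ_i t}) V^{-1} x(0), where the columns of V are the eigenvectors.
λ = -4: A - (-4)I = [[-2, -4], [2, 4]]. Row 1 gives (-2)·v1 + (-4)·v2 = 0, so take v_1 = [2, -1]^T.
λ = -2: A - (-2)I = [[-4, -4], [2, 2]]. Row 1 gives (-4)·v1 + (-4)·v2 = 0, so take v_2 = [-1, 1]^T.
V = [v_1 v_2] = [[2, -1], [-1, 1]] has det V = 1, so V^{-1} = adj(V)/det V = [[1, 1], [1, 2]].
Modal coordinates z(0) = V^{-1} x(0): 1·(-2) + 1·(-2) = -4; 1·(-2) + 2·(-2) = -6; so z(0) = [-4, -6]^T.
x_2(t) = Σ_i (v_i)_2 · z_i(0) · e^{λ_i t} (row 2 of V times the modal terms).
x_2(0.4) = (-1)·(-4)·e^{-4·0.4} + 1·(-6)·e^{-2·0.4} = 4·0.201897 + (-6)·0.449329 = -1.8884.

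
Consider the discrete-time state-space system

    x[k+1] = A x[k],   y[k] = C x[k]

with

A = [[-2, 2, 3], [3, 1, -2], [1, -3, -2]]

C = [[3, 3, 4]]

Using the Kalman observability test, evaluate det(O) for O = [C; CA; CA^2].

92

CA = [[7, -3, -5]]
CA^2 = [[-28, 26, 37]]
Observability matrix O = [C; CA; CA^2] = [[3, 3, 4], [7, -3, -5], [-28, 26, 37]]
Expanding along the first row, det(O) = 3·((-3)·37 - (-5)·26) - 3·(7·37 - (-5)·(-28)) + 4·(7·26 - (-3)·(-28)) = 3·19 - 3·119 + 4·98 = 92
Since det(O) ≠ 0, rank(O) = 3 and the system is completely observable.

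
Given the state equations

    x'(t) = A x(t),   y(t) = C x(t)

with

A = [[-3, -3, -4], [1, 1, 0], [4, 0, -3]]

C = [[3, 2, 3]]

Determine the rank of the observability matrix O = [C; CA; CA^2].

CA = [[5, -7, -21]]
CA^2 = [[-106, -22, 43]]
Observability matrix O = [C; CA; CA^2] = [[3, 2, 3], [5, -7, -21], [-106, -22, 43]]
det(O) = 3·((-7)·43 - (-21)·(-22)) - 2·(5·43 - (-21)·(-106)) + 3·(5·(-22) - (-7)·(-106)) = 3·(-763) - 2·(-2011) + 3·(-852) = -823 ≠ 0, so rank(O) = 3.
rank(O) = 3 = n, so the pair (A, C) is completely observable.

3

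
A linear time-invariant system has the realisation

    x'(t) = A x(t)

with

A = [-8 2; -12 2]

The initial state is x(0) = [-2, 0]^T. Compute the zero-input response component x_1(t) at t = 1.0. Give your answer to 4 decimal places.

0.4314

det(sI - A) = s^2 - (tr A)s + det A, with tr A = (-8) + 2 = -6 and det A = (-8)·2 - 2·(-12) = -16 - (-24) = 8.
So p(s) = det(sI - A) = s^2 + 6s + 8.
Factor s^2 + 6s + 8: two numbers with sum -6 and product 8 are -2 and -4, so s^2 + 6s + 8 = (s + 2)(s + 4).
Hence p(s) = (s + 2) (s + 4), with roots -4, -2.
The eigenvalues -4, -2 are distinct and real, so A is diagonalisable and x(t) = e^{At} x(0) = V diag(e^{λ_i t}) V^{-1} x(0), where the columns of V are the eigenvectors.
λ = -4: A - (-4)I = [[-4, 2], [-12, 6]]. Row 1 gives (-4)·v1 + 2·v2 = 0, so take v_1 = [-1, -2]^T.
λ = -2: A - (-2)I = [[-6, 2], [-12, 4]]. Row 1 gives (-6)·v1 + 2·v2 = 0, so take v_2 = [1, 3]^T.
V = [v_1 v_2] = [[-1, 1], [-2, 3]] has det V = -1, so V^{-1} = adj(V)/det V = [[-3, 1], [-2, 1]].
Modal coordinates z(0) = V^{-1} x(0): (-3)·(-2) + 1·0 = 6; (-2)·(-2) + 1·0 = 4; so z(0) = [6, 4]^T.
x_1(t) = Σ_i (v_i)_1 · z_i(0) · e^{λ_i t} (row 1 of V times the modal terms).
x_1(1.0) = (-1)·6·e^{-4·1.0} + 1·4·e^{-2·1.0} = (-6)·0.018316 + 4·0.135335 = 0.4314.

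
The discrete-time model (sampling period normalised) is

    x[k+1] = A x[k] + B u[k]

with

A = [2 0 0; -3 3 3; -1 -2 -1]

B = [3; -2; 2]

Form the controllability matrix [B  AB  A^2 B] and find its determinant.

AB = [[6], [-9], [-1]]
A^2B = [[12], [-48], [13]]
Controllability matrix C = [B  AB  A^2B] = [[3, 6, 12], [-2, -9, -48], [2, -1, 13]]
Expanding along the first row, det(C) = 3·((-9)·13 - (-48)·(-1)) - 6·((-2)·13 - (-48)·2) + 12·((-2)·(-1) - (-9)·2) = 3·(-165) - 6·70 + 12·20 = -675
Since det(C) ≠ 0, rank(C) = 3 and the system is completely controllable.

-675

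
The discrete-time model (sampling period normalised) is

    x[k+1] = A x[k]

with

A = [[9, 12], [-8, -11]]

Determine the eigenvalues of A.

-3, 1

det(zI - A) = z^2 - (tr A)z + det A, with tr A = 9 + (-11) = -2 and det A = 9·(-11) - 12·(-8) = -99 - (-96) = -3.
So p(z) = det(zI - A) = z^2 + 2z - 3.
Factor z^2 + 2z - 3: two numbers with sum -2 and product -3 are 1 and -3, so z^2 + 2z - 3 = (z - 1)(z + 3).
Hence p(z) = (z - 1) (z + 3), with roots -3, 1.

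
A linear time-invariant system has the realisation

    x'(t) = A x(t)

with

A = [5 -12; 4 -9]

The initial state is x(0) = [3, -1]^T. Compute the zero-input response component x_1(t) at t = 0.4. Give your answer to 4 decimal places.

det(sI - A) = s^2 - (tr A)s + det A, with tr A = 5 + (-9) = -4 and det A = 5·(-9) - (-12)·4 = -45 - (-48) = 3.
So p(s) = det(sI - A) = s^2 + 4s + 3.
Factor s^2 + 4s + 3: two numbers with sum -4 and product 3 are -1 and -3, so s^2 + 4s + 3 = (s + 1)(s + 3).
Hence p(s) = (s + 1) (s + 3), with roots -3, -1.
The eigenvalues -3, -1 are distinct and real, so A is diagonalisable and x(t) = e^{At} x(0) = V diag(e^{λ_i t}) V^{-1} x(0), where the columns of V are the eigenvectors.
λ = -3: A - (-3)I = [[8, -12], [4, -6]]. Row 1 gives 8·v1 + (-12)·v2 = 0, so take v_1 = [-3, -2]^T.
λ = -1: A - (-1)I = [[6, -12], [4, -8]]. Row 1 gives 6·v1 + (-12)·v2 = 0, so take v_2 = [-2, -1]^T.
V = [v_1 v_2] = [[-3, -2], [-2, -1]] has det V = -1, so V^{-1} = adj(V)/det V = [[1, -2], [-2, 3]].
Modal coordinates z(0) = V^{-1} x(0): 1·3 + (-2)·(-1) = 5; (-2)·3 + 3·(-1) = -9; so z(0) = [5, -9]^T.
x_1(t) = Σ_i (v_i)_1 · z_i(0) · e^{λ_i t} (row 1 of V times the modal terms).
x_1(0.4) = (-3)·5·e^{-3·0.4} + (-2)·(-9)·e^{-1·0.4} = (-15)·0.30119421 + 18·0.67032005 = 7.5478.

7.5478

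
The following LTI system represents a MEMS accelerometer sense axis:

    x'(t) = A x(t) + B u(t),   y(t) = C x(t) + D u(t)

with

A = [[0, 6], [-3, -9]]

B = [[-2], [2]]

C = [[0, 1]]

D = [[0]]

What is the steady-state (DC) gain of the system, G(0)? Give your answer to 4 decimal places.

0.3333

G(0) = C(-A)^{-1}B + D = -C A^{-1} B + D.
det A = 18, so A^{-1} = (1/18)·adj(A) = [[-1/2, -1/3], [1/6, 0]]
A^{-1} B = [1/3, -1/3]^T
C A^{-1} B = -1/3
G(0) = D - C A^{-1} B = 0 - (-1/3) = 1/3 ≈ 0.3333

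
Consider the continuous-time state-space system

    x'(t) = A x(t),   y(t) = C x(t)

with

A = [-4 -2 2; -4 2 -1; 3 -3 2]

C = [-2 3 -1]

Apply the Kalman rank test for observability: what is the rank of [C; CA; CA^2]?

3

CA = [[-7, 13, -9]]
CA^2 = [[-51, 67, -45]]
Observability matrix O = [C; CA; CA^2] = [[-2, 3, -1], [-7, 13, -9], [-51, 67, -45]]
det(O) = (-2)·(13·(-45) - (-9)·67) - 3·((-7)·(-45) - (-9)·(-51)) + (-1)·((-7)·67 - 13·(-51)) = (-2)·18 - 3·(-144) + (-1)·194 = 202 ≠ 0, so rank(O) = 3.
rank(O) = 3 = n, so the pair (A, C) is completely observable.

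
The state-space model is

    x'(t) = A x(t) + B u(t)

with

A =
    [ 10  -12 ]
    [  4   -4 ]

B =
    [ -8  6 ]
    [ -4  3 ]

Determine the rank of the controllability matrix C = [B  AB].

1

AB = [[-32, 24], [-16, 12]]
Controllability matrix C = [B  AB] = [[-8, 6, -32, 24], [-4, 3, -16, 12]]
Every column of C is a scalar multiple of column 1 = [-8, -4] (multipliers 1, -3/4, 4, -3), so the columns span a one-dimensional space.
C ≠ 0, hence rank(C) = 1.
rank(C) = 1 < n = 2, so the pair (A, B) is not completely controllable.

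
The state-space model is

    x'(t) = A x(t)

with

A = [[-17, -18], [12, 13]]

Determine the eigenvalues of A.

-5, 1

det(sI - A) = s^2 - (tr A)s + det A, with tr A = (-17) + 13 = -4 and det A = (-17)·13 - (-18)·12 = -221 - (-216) = -5.
So p(s) = det(sI - A) = s^2 + 4s - 5.
Factor s^2 + 4s - 5: two numbers with sum -4 and product -5 are 1 and -5, so s^2 + 4s - 5 = (s - 1)(s + 5).
Hence p(s) = (s - 1) (s + 5), with roots -5, 1.
At least one eigenvalue has non-negative real part, so the system is not asymptotically stable.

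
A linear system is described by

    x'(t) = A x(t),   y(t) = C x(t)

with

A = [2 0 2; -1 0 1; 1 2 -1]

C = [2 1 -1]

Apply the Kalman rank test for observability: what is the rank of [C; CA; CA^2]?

3

CA = [[2, -2, 6]]
CA^2 = [[12, 12, -4]]
Observability matrix O = [C; CA; CA^2] = [[2, 1, -1], [2, -2, 6], [12, 12, -4]]
det(O) = 2·((-2)·(-4) - 6·12) - 1·(2·(-4) - 6·12) + (-1)·(2·12 - (-2)·12) = 2·(-64) - 1·(-80) + (-1)·48 = -96 ≠ 0, so rank(O) = 3.
rank(O) = 3 = n, so the pair (A, C) is completely observable.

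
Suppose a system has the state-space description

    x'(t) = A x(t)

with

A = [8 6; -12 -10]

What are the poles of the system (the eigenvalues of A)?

-4, 2

det(sI - A) = s^2 - (tr A)s + det A, with tr A = 8 + (-10) = -2 and det A = 8·(-10) - 6·(-12) = -80 - (-72) = -8.
So p(s) = det(sI - A) = s^2 + 2s - 8.
Factor s^2 + 2s - 8: two numbers with sum -2 and product -8 are 2 and -4, so s^2 + 2s - 8 = (s - 2)(s + 4).
Hence p(s) = (s - 2) (s + 4), with roots -4, 2.
At least one eigenvalue has non-negative real part, so the system is not asymptotically stable.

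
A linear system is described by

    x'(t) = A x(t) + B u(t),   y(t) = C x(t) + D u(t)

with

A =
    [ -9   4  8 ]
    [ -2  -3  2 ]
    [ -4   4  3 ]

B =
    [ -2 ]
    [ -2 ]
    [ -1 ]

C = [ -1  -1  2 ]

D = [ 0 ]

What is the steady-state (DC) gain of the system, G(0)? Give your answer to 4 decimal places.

G(0) = C(-A)^{-1}B + D = -C A^{-1} B + D.
det A = -15, so A^{-1} = (1/-15)·adj(A) = [[17/15, -4/3, -32/15], [2/15, -1/3, -2/15], [4/3, -4/3, -7/3]]
A^{-1} B = [38/15, 8/15, 7/3]^T
C A^{-1} B = 8/5
G(0) = D - C A^{-1} B = 0 - (8/5) = -8/5 ≈ -1.6000

-1.6000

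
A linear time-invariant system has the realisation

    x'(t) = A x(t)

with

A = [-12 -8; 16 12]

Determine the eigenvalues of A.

det(sI - A) = s^2 - (tr A)s + det A, with tr A = (-12) + 12 = 0 and det A = (-12)·12 - (-8)·16 = -144 - (-128) = -16.
So p(s) = det(sI - A) = s^2 - 16.
Factor s^2 - 16: two numbers with sum 0 and product -16 are 4 and -4, so s^2 - 16 = (s - 4)(s + 4).
Hence p(s) = (s - 4) (s + 4), with roots -4, 4.
At least one eigenvalue has non-negative real part, so the system is not asymptotically stable.

-4, 4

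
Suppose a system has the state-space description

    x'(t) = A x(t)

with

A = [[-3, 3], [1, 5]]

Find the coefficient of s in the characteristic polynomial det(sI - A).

For a 2×2 matrix, det(sI - A) = s^2 - (tr A)s + det A.
tr A = 2, det A = -18.
So p(s) = s^2 - 2s - 18.
The coefficient of s is -2.

-2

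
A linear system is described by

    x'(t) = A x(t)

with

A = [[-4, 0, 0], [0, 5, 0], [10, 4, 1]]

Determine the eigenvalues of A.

det(sI - A) = s^3 - (tr A)s^2 + (M11 + M22 + M33)s - det A, where Mii is the 2×2 principal minor of A obtained by deleting row i and column i.
tr A = (-4) + 5 + 1 = 2; M11 = 5·1 - 0·4 = 5 - 0 = 5; M22 = (-4)·1 - 0·10 = -4 - 0 = -4; M33 = (-4)·5 - 0·0 = -20 - 0 = -20; sum of minors = -19.
det A = (-4)·(5·1 - 0·4) - 0·(0·1 - 0·10) + 0·(0·4 - 5·10) = (-4)·5 - 0·0 + 0·(-50) = -20.
So p(s) = det(sI - A) = s^3 - 2s^2 - 19s + 20.
Rational-root test: any integer root divides 20. Testing small divisors, s = 1 works: p(1) = 1 + (-2) + (-19) + 20 = 0, so (s - 1) is a factor.
Dividing, p(s) = (s - 1)(s^2 - s - 20).
Factor s^2 - s - 20: two numbers with sum 1 and product -20 are 5 and -4, so s^2 - s - 20 = (s - 5)(s + 4).
Hence p(s) = (s - 5) (s - 1) (s + 4), with roots -4, 1, 5.
At least one eigenvalue has non-negative real part, so the system is not asymptotically stable.

-4, 1, 5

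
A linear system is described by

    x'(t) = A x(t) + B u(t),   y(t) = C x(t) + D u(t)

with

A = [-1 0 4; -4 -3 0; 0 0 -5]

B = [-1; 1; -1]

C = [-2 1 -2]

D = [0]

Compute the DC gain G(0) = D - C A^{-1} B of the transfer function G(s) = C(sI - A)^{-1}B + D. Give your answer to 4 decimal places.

G(0) = C(-A)^{-1}B + D = -C A^{-1} B + D.
det A = -15, so A^{-1} = (1/-15)·adj(A) = [[-1, 0, -4/5], [4/3, -1/3, 16/15], [0, 0, -1/5]]
A^{-1} B = [9/5, -41/15, 1/5]^T
C A^{-1} B = -101/15
G(0) = D - C A^{-1} B = 0 - (-101/15) = 101/15 ≈ 6.7333

6.7333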